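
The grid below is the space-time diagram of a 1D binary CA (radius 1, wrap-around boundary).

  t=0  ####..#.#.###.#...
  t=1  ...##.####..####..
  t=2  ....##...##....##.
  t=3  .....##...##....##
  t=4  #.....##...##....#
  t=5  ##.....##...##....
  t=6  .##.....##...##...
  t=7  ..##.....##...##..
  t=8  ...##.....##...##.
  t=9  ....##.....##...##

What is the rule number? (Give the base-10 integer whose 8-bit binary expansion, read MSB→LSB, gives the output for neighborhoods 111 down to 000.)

  ### -> .   bit 7 = 0  t=0,i=1
  ##. -> #   bit 6 = 1  t=0,i=3
  #.# -> #   bit 5 = 1  t=0,i=7
  #.. -> #   bit 4 = 1  t=0,i=4
  .## -> .   bit 3 = 0  t=0,i=0
  .#. -> #   bit 2 = 1  t=0,i=6
  ..# -> .   bit 1 = 0  t=0,i=5
  ... -> .   bit 0 = 0  t=0,i=16
  bits 01110100 = 116

116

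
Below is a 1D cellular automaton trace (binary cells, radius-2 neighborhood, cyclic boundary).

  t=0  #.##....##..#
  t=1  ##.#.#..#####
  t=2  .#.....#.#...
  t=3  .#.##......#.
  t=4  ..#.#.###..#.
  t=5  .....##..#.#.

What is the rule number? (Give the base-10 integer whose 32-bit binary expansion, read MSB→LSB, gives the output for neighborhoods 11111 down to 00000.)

713668689

  #####|.  b31=0 t=1,i=10
  ####.|.  b30=0 t=1,i=0
  ###.#|#  b29=1 t=1,i=1
  ###..|.  b28=0 t=4,i=8
  ##.##|#  b27=1 t=0,i=1
  ##.#.|.  b26=0 t=1,i=2
  ##..#|#  b25=1 t=0,i=10
  ##...|.  b24=0 t=0,i=4
  #.###|#  b23=1 t=4,i=6
  #.##.|.  b22=0 t=0,i=2
  #.#.#|.  b21=0 t=1,i=3
  #.#..|.  b20=0 t=1,i=5
  #..##|#  b19=1 t=0,i=11
  #..#.|.  b18=0 t=3,i=0
  #...#|.  b17=0 t=4,i=0
  #....|#  b16=1 t=0,i=5
  .####|#  b15=1 t=1,i=9
  .###.|.  b14=0 t=4,i=7
  .##.#|#  b13=1 t=0,i=0
  .##..|#  b12=1 t=0,i=3
  .#.##|#  b11=1 t=3,i=2
  .#.#.|.  b10=0 t=1,i=4
  .#..#|.  b9=0 t=1,i=6
  .#...|.  b8=0 t=2,i=2
  ..###|.  b7=0 t=1,i=8
  ..##.|#  b6=1 t=0,i=8
  ..#.#|.  b5=0 t=2,i=7
  ..#..|#  b4=1 t=2,i=1
  ...##|.  b3=0 t=0,i=7
  ...#.|.  b2=0 t=2,i=0
  ....#|.  b1=0 t=0,i=6
  .....|#  b0=1 t=2,i=4
  bits 00101010100010011011100001010001 = 713668689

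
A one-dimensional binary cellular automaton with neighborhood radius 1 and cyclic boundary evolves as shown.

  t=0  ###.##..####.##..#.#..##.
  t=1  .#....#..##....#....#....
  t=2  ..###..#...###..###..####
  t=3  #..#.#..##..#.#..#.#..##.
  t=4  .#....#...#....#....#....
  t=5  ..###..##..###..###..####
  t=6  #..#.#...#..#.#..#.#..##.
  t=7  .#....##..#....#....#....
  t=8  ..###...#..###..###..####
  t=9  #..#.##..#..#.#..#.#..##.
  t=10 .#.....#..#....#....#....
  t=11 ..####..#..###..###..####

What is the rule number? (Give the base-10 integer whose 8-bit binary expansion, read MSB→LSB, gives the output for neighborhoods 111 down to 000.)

  [7] ### => #  t=0,i=1
  [6] ##. => .  t=0,i=2
  [5] #.# => .  t=0,i=3
  [4] #.. => #  t=0,i=6
  [3] .## => .  t=0,i=0
  [2] .#. => .  t=0,i=17
  [1] ..# => .  t=0,i=7
  [0] ... => #  t=1,i=3
  bits 10010001 = 145

145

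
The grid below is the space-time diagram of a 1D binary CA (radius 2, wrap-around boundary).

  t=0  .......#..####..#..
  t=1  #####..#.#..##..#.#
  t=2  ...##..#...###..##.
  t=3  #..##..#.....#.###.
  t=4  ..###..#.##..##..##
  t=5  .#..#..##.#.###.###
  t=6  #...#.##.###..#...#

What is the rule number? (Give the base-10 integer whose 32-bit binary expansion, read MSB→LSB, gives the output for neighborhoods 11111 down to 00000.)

1948850289

  #####|.  b31=0 t=1,i=1
  ####.|#  b30=1 t=0,i=12
  ###.#|#  b29=1 t=3,i=17
  ###..|#  b28=1 t=0,i=13
  ##.##|.  b27=0 t=5,i=15
  ##.#.|#  b26=1 t=3,i=18
  ##..#|.  b25=0 t=0,i=14
  ##...|.  b24=0 t=2,i=18
  #.###|.  b23=0 t=1,i=18
  #.##.|.  b22=0 t=4,i=9
  #.#.#|#  b21=1 t=5,i=10
  #.#..|.  b20=0 t=1,i=9
  #..##|#  b19=1 t=0,i=9
  #..#.|.  b18=0 t=0,i=15
  #...#|.  b17=0 t=2,i=9
  #....|#  b16=1 t=0,i=18
  .####|.  b15=0 t=0,i=11
  .###.|.  b14=0 t=2,i=12
  .##.#|.  b13=0 t=5,i=8
  .##..|#  b12=1 t=1,i=13
  .#.##|#  b11=1 t=1,i=17
  .#.#.|.  b10=0 t=1,i=8
  .#..#|.  b9=0 t=0,i=8
  .#...|.  b8=0 t=0,i=17
  ..###|.  b7=0 t=0,i=10
  ..##.|#  b6=1 t=1,i=12
  ..#.#|#  b5=1 t=1,i=7
  ..#..|#  b4=1 t=0,i=7
  ...##|.  b3=0 t=2,i=2
  ...#.|.  b2=0 t=0,i=6
  ....#|.  b1=0 t=0,i=5
  .....|#  b0=1 t=0,i=0
  bits 01110100001010010001100001110001 = 1948850289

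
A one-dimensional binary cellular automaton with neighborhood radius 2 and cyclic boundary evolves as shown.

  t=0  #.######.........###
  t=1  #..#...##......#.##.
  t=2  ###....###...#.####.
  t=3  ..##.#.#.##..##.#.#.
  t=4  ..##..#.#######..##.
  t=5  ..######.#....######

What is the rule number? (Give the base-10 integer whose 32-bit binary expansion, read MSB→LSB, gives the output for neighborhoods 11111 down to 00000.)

  #####|.  b31=0 t=0,i=4
  ####.|.  b30=0 t=0,i=6
  ###.#|#  b29=1 t=0,i=0
  ###..|#  b28=1 t=0,i=7
  ##.##|.  b27=0 t=0,i=1
  ##.#.|.  b26=0 t=1,i=19
  ##..#|#  b25=1 t=3,i=11
  ##...|#  b24=1 t=0,i=8
  #.###|.  b23=0 t=0,i=2
  #.##.|#  b22=1 t=1,i=17
  #.#.#|.  b21=0 t=3,i=5
  #.#..|#  b20=1 t=1,i=0
  #..##|#  b19=1 t=3,i=12
  #..#.|#  b18=1 t=1,i=2
  #...#|.  b17=0 t=1,i=5
  #....|.  b16=0 t=0,i=9
  .####|#  b15=1 t=0,i=3
  .###.|.  b14=0 t=2,i=1
  .##.#|#  b13=1 t=1,i=18
  .##..|#  b12=1 t=1,i=8
  .#.##|#  b11=1 t=1,i=16
  .#.#.|#  b10=1 t=3,i=6
  .#..#|#  b9=1 t=1,i=1
  .#...|.  b8=0 t=1,i=4
  ..###|#  b7=1 t=0,i=17
  ..##.|#  b6=1 t=1,i=7
  ..#.#|#  b5=1 t=1,i=15
  ..#..|.  b4=0 t=1,i=3
  ...##|.  b3=0 t=0,i=16
  ...#.|.  b2=0 t=1,i=14
  ....#|#  b1=1 t=0,i=15
  .....|.  b0=0 t=0,i=10
  bits 00110011010111001011111011100010 = 861716194

861716194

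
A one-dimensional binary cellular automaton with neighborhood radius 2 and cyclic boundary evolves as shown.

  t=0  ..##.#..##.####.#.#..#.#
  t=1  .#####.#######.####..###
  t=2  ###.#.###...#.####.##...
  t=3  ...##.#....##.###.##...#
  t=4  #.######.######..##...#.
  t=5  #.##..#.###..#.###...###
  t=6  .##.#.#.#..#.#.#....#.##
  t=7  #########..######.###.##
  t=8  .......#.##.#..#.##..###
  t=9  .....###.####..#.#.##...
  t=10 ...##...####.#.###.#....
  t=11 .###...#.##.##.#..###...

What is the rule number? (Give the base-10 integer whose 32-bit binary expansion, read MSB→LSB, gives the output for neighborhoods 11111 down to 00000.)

1324918126

  ##### -> .   bit 31 = 0  t=1,i=3
  ####. -> #   bit 30 = 1  t=0,i=13
  ###.# -> .   bit 29 = 0  t=0,i=14
  ###.. -> .   bit 28 = 0  t=1,i=18
  ##.## -> #   bit 27 = 1  t=0,i=10
  ##.#. -> #   bit 26 = 1  t=0,i=4
  ##..# -> #   bit 25 = 1  t=1,i=19
  ##... -> .   bit 24 = 0  t=2,i=9
  #.### -> #   bit 23 = 1  t=0,i=11
  #.##. -> #   bit 22 = 1  t=2,i=19
  #.#.# -> #   bit 21 = 1  t=0,i=16
  #.#.. -> #   bit 20 = 1  t=0,i=5
  #..## -> #   bit 19 = 1  t=0,i=1
  #..#. -> .   bit 18 = 0  t=0,i=20
  #...# -> .   bit 17 = 0  t=2,i=10
  #.... -> .   bit 16 = 0  t=3,i=8
  .#### -> #   bit 15 = 1  t=0,i=12
  .###. -> .   bit 14 = 0  t=1,i=22
  .##.# -> #   bit 13 = 1  t=0,i=3
  .##.. -> .   bit 12 = 0  t=2,i=20
  .#.## -> .   bit 11 = 0  t=2,i=5
  .#.#. -> #   bit 10 = 1  t=0,i=17
  .#..# -> .   bit 9 = 0  t=0,i=0
  .#... -> #   bit 8 = 1  t=3,i=0
  ..### -> .   bit 7 = 0  t=1,i=21
  ..##. -> #   bit 6 = 1  t=0,i=2
  ..#.# -> #   bit 5 = 1  t=0,i=21
  ..#.. -> .   bit 4 = 0  t=3,i=23
  ...## -> #   bit 3 = 1  t=2,i=23
  ...#. -> #   bit 2 = 1  t=2,i=11
  ....# -> #   bit 1 = 1  t=3,i=9
  ..... -> .   bit 0 = 0  t=8,i=2
  bits 01001110111110001010010101101110 = 1324918126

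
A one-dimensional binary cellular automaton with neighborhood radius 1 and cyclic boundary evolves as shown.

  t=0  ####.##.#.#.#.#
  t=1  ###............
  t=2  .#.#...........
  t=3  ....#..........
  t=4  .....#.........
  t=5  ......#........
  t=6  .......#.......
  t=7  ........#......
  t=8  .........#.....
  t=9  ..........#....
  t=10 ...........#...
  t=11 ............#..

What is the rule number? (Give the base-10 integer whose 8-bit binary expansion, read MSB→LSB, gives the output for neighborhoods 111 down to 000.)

  nb ###: next=#  (t=0,i=0, bit7=1)
  nb ##.: next=.  (t=0,i=3, bit6=0)
  nb #.#: next=.  (t=0,i=4, bit5=0)
  nb #..: next=#  (t=1,i=3, bit4=1)
  nb .##: next=.  (t=0,i=5, bit3=0)
  nb .#.: next=.  (t=0,i=8, bit2=0)
  nb ..#: next=.  (t=1,i=14, bit1=0)
  nb ...: next=.  (t=1,i=4, bit0=0)
  bits 10010000 = 144

144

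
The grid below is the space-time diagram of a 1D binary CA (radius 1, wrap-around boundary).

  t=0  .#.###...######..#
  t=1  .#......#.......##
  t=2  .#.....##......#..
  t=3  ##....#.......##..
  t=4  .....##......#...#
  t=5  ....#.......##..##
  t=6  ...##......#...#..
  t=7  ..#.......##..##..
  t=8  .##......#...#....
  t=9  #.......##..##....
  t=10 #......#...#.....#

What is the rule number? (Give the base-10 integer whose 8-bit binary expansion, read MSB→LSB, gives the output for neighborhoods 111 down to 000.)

  ###|.  b7=0 t=0,i=4
  ##.|.  b6=0 t=0,i=5
  #.#|.  b5=0 t=0,i=0
  #..|.  b4=0 t=0,i=6
  .##|.  b3=0 t=0,i=3
  .#.|#  b2=1 t=0,i=1
  ..#|#  b1=1 t=0,i=8
  ...|.  b0=0 t=0,i=7
  bits 00000110 = 6

6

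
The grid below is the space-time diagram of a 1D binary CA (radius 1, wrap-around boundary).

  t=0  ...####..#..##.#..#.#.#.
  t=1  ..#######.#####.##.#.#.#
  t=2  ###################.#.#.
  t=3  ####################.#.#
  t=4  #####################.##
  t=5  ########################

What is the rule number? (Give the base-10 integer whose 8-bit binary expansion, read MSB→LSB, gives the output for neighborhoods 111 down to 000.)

  [7] ### => #  t=0,i=4
  [6] ##. => #  t=0,i=6
  [5] #.# => #  t=0,i=14
  [4] #.. => #  t=0,i=7
  [3] .## => #  t=0,i=3
  [2] .#. => .  t=0,i=9
  [1] ..# => #  t=0,i=2
  [0] ... => .  t=0,i=0
  bits 11111010 = 250

250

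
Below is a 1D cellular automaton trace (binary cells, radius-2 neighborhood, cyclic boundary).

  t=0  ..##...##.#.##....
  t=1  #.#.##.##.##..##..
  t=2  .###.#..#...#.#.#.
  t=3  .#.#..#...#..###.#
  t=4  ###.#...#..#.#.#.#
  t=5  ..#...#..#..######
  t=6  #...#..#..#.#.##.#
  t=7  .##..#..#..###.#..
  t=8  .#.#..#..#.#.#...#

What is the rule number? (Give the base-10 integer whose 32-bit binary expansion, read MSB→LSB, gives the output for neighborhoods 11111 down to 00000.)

  nb #####: next=#  (t=5,i=14, bit31=1)
  nb ####.: next=.  (t=4,i=1, bit30=0)
  nb ###.#: next=#  (t=2,i=3, bit29=1)
  nb ###..: next=#  (t=5,i=17, bit28=1)
  nb ##.##: next=.  (t=1,i=6, bit27=0)
  nb ##.#.: next=.  (t=0,i=9, bit26=0)
  nb ##..#: next=#  (t=1,i=12, bit25=1)
  nb ##...: next=#  (t=0,i=4, bit24=1)
  nb #.###: next=#  (t=4,i=17, bit23=1)
  nb #.##.: next=.  (t=0,i=12, bit22=0)
  nb #.#.#: next=#  (t=0,i=10, bit21=1)
  nb #.#..: next=.  (t=2,i=5, bit20=0)
  nb #..##: next=.  (t=1,i=13, bit19=0)
  nb #..#.: next=.  (t=1,i=17, bit18=0)
  nb #...#: next=#  (t=0,i=5, bit17=1)
  nb #....: next=#  (t=0,i=15, bit16=1)
  nb .####: next=.  (t=4,i=0, bit15=0)
  nb .###.: next=.  (t=2,i=2, bit14=0)
  nb .##.#: next=#  (t=0,i=8, bit13=1)
  nb .##..: next=.  (t=0,i=3, bit12=0)
  nb .#.##: next=#  (t=0,i=11, bit11=1)
  nb .#.#.: next=#  (t=1,i=1, bit10=1)
  nb .#..#: next=#  (t=2,i=6, bit9=1)
  nb .#...: next=.  (t=2,i=9, bit8=0)
  nb ..###: next=#  (t=2,i=1, bit7=1)
  nb ..##.: next=#  (t=0,i=2, bit6=1)
  nb ..#.#: next=.  (t=1,i=0, bit5=0)
  nb ..#..: next=.  (t=2,i=8, bit4=0)
  nb ...##: next=.  (t=0,i=1, bit3=0)
  nb ...#.: next=.  (t=2,i=11, bit2=0)
  nb ....#: next=#  (t=0,i=0, bit1=1)
  nb .....: next=.  (t=0,i=16, bit0=0)
  bits 10110011101000110010111011000010 = 3013816002

3013816002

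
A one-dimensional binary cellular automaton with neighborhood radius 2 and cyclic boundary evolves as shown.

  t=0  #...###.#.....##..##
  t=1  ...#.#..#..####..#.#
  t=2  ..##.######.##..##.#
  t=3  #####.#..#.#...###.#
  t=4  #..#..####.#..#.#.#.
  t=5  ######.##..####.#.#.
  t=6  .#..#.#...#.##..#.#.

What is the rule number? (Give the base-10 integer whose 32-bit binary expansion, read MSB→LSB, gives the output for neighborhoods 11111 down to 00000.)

  nb #####: next=.  (t=2,i=7, bit31=0)
  nb ####.: next=#  (t=1,i=13, bit30=1)
  nb ###.#: next=.  (t=0,i=6, bit29=0)
  nb ###..: next=.  (t=0,i=0, bit28=0)
  nb ##.##: next=#  (t=2,i=4, bit27=1)
  nb ##.#.: next=.  (t=0,i=7, bit26=0)
  nb ##..#: next=.  (t=0,i=16, bit25=0)
  nb ##...: next=.  (t=0,i=1, bit24=0)
  nb #.###: next=.  (t=2,i=5, bit23=0)
  nb #.##.: next=.  (t=2,i=12, bit22=0)
  nb #.#.#: next=#  (t=4,i=16, bit21=1)
  nb #.#..: next=#  (t=0,i=8, bit20=1)
  nb #..##: next=#  (t=0,i=17, bit19=1)
  nb #..#.: next=#  (t=1,i=7, bit18=1)
  nb #...#: next=.  (t=0,i=2, bit17=0)
  nb #....: next=.  (t=0,i=10, bit16=0)
  nb .####: next=#  (t=1,i=12, bit15=1)
  nb .###.: next=#  (t=0,i=5, bit14=1)
  nb .##.#: next=#  (t=2,i=3, bit13=1)
  nb .##..: next=.  (t=0,i=15, bit12=0)
  nb .#.##: next=.  (t=5,i=19, bit11=0)
  nb .#.#.: next=.  (t=1,i=4, bit10=0)
  nb .#..#: next=#  (t=1,i=6, bit9=1)
  nb .#...: next=.  (t=0,i=9, bit8=0)
  nb ..###: next=.  (t=0,i=4, bit7=0)
  nb ..##.: next=#  (t=0,i=14, bit6=1)
  nb ..#.#: next=#  (t=1,i=3, bit5=1)
  nb ..#..: next=#  (t=1,i=8, bit4=1)
  nb ...##: next=#  (t=0,i=3, bit3=1)
  nb ...#.: next=#  (t=1,i=2, bit2=1)
  nb ....#: next=#  (t=0,i=12, bit1=1)
  nb .....: next=#  (t=0,i=11, bit0=1)
  bits 01001000001111001110001001111111 = 1211949695

1211949695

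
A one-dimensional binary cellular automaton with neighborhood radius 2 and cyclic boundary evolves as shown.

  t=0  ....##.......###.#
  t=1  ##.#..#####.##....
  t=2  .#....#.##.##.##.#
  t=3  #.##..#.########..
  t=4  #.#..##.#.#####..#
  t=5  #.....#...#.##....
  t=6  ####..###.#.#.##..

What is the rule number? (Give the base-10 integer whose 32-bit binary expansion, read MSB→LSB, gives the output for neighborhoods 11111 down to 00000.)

3385271737

  #####|#  b31=1 t=1,i=8
  ####.|#  b30=1 t=1,i=9
  ###.#|.  b29=0 t=0,i=15
  ###..|.  b28=0 t=3,i=15
  ##.##|#  b27=1 t=1,i=11
  ##.#.|.  b26=0 t=0,i=16
  ##..#|.  b25=0 t=3,i=4
  ##...|#  b24=1 t=0,i=6
  #.###|#  b23=1 t=3,i=8
  #.##.|#  b22=1 t=1,i=12
  #.#.#|.  b21=0 t=2,i=17
  #.#..|.  b20=0 t=0,i=17
  #..##|.  b19=0 t=1,i=5
  #..#.|#  b18=1 t=3,i=5
  #...#|#  b17=1 t=5,i=8
  #....|#  b16=1 t=0,i=1
  .####|.  b15=0 t=1,i=7
  .###.|.  b14=0 t=0,i=14
  .##.#|#  b13=1 t=1,i=1
  .##..|.  b12=0 t=0,i=5
  .#.##|.  b11=0 t=2,i=7
  .#.#.|#  b10=1 t=2,i=0
  .#..#|.  b9=0 t=1,i=4
  .#...|#  b8=1 t=0,i=0
  ..###|#  b7=1 t=0,i=13
  ..##.|.  b6=0 t=0,i=4
  ..#.#|#  b5=1 t=2,i=6
  ..#..|#  b4=1 t=5,i=0
  ...##|#  b3=1 t=0,i=3
  ...#.|.  b2=0 t=2,i=5
  ....#|.  b1=0 t=0,i=2
  .....|#  b0=1 t=0,i=8
  bits 11001001110001110010010110111001 = 3385271737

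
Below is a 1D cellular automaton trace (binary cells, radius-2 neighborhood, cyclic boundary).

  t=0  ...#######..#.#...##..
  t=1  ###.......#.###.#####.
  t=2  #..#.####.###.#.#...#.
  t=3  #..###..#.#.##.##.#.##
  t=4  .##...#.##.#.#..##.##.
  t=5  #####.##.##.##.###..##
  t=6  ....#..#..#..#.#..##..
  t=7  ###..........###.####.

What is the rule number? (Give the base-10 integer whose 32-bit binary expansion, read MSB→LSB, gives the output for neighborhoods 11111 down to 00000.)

  ##### -> .   bit 31 = 0  t=0,i=5
  ####. -> .   bit 30 = 0  t=0,i=8
  ###.# -> #   bit 29 = 1  t=1,i=14
  ###.. -> .   bit 28 = 0  t=0,i=9
  ##.## -> .   bit 27 = 0  t=1,i=15
  ##.#. -> #   bit 26 = 1  t=2,i=13
  ##..# -> #   bit 25 = 1  t=0,i=10
  ##... -> #   bit 24 = 1  t=0,i=20
  #.### -> #   bit 23 = 1  t=1,i=0
  #.##. -> .   bit 22 = 0  t=3,i=12
  #.#.# -> .   bit 21 = 0  t=2,i=14
  #.#.. -> #   bit 20 = 1  t=0,i=14
  #..## -> #   bit 19 = 1  t=3,i=2
  #..#. -> .   bit 18 = 0  t=0,i=11
  #...# -> #   bit 17 = 1  t=0,i=16
  #.... -> .   bit 16 = 0  t=0,i=21
  .#### -> .   bit 15 = 0  t=0,i=4
  .###. -> .   bit 14 = 0  t=1,i=1
  .##.# -> #   bit 13 = 1  t=3,i=13
  .##.. -> #   bit 12 = 1  t=0,i=19
  .#.## -> #   bit 11 = 1  t=1,i=11
  .#.#. -> #   bit 10 = 1  t=0,i=13
  .#..# -> .   bit 9 = 0  t=2,i=1
  .#... -> .   bit 8 = 0  t=0,i=15
  ..### -> .   bit 7 = 0  t=0,i=3
  ..##. -> #   bit 6 = 1  t=0,i=18
  ..#.# -> #   bit 5 = 1  t=0,i=12
  ..#.. -> .   bit 4 = 0  t=6,i=4
  ...## -> #   bit 3 = 1  t=0,i=2
  ...#. -> .   bit 2 = 0  t=1,i=9
  ....# -> #   bit 1 = 1  t=0,i=1
  ..... -> #   bit 0 = 1  t=0,i=0
  bits 00100111100110100011110001101011 = 664419435

664419435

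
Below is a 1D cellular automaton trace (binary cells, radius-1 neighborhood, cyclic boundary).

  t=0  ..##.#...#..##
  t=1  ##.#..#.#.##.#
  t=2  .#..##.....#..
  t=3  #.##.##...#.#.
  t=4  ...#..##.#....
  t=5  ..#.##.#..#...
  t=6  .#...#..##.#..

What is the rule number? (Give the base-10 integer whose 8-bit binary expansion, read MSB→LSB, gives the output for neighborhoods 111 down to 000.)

82

  nb ###: next=.  (t=1,i=0, bit7=0)
  nb ##.: next=#  (t=0,i=3, bit6=1)
  nb #.#: next=.  (t=0,i=4, bit5=0)
  nb #..: next=#  (t=0,i=0, bit4=1)
  nb .##: next=.  (t=0,i=2, bit3=0)
  nb .#.: next=.  (t=0,i=5, bit2=0)
  nb ..#: next=#  (t=0,i=1, bit1=1)
  nb ...: next=.  (t=0,i=7, bit0=0)
  bits 01010010 = 82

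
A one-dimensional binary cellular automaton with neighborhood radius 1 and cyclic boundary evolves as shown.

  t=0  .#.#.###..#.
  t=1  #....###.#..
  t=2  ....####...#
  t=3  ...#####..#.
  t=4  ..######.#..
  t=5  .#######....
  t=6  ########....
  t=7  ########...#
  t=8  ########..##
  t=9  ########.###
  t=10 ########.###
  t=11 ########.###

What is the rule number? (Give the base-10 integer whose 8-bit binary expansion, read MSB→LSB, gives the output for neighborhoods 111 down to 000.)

202

  ###|#  b7=1 t=0,i=6
  ##.|#  b6=1 t=0,i=7
  #.#|.  b5=0 t=0,i=2
  #..|.  b4=0 t=0,i=8
  .##|#  b3=1 t=0,i=5
  .#.|.  b2=0 t=0,i=1
  ..#|#  b1=1 t=0,i=0
  ...|.  b0=0 t=1,i=2
  bits 11001010 = 202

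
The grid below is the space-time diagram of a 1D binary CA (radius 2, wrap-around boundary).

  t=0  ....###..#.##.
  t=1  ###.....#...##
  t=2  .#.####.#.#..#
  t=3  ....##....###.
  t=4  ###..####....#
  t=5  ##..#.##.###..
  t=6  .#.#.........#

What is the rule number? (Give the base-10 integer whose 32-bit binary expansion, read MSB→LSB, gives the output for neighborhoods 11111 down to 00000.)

1092588051

  nb #####: next=.  (t=1,i=0, bit31=0)
  nb ####.: next=#  (t=1,i=1, bit30=1)
  nb ###.#: next=.  (t=2,i=6, bit29=0)
  nb ###..: next=.  (t=0,i=6, bit28=0)
  nb ##.##: next=.  (t=5,i=8, bit27=0)
  nb ##.#.: next=.  (t=2,i=7, bit26=0)
  nb ##..#: next=.  (t=0,i=7, bit25=0)
  nb ##...: next=#  (t=0,i=13, bit24=1)
  nb #.###: next=.  (t=2,i=3, bit23=0)
  nb #.##.: next=.  (t=0,i=11, bit22=0)
  nb #.#.#: next=.  (t=2,i=1, bit21=0)
  nb #.#..: next=#  (t=2,i=10, bit20=1)
  nb #..##: next=#  (t=4,i=4, bit19=1)
  nb #..#.: next=#  (t=0,i=8, bit18=1)
  nb #...#: next=#  (t=1,i=10, bit17=1)
  nb #....: next=#  (t=0,i=0, bit16=1)
  nb .####: next=#  (t=1,i=13, bit15=1)
  nb .###.: next=.  (t=0,i=5, bit14=0)
  nb .##.#: next=.  (t=5,i=7, bit13=0)
  nb .##..: next=#  (t=0,i=12, bit12=1)
  nb .#.##: next=.  (t=0,i=10, bit11=0)
  nb .#.#.: next=.  (t=2,i=0, bit10=0)
  nb .#..#: next=#  (t=2,i=11, bit9=1)
  nb .#...: next=.  (t=1,i=9, bit8=0)
  nb ..###: next=.  (t=0,i=4, bit7=0)
  nb ..##.: next=.  (t=3,i=4, bit6=0)
  nb ..#.#: next=.  (t=0,i=9, bit5=0)
  nb ..#..: next=#  (t=1,i=8, bit4=1)
  nb ...##: next=.  (t=0,i=3, bit3=0)
  nb ...#.: next=.  (t=1,i=7, bit2=0)
  nb ....#: next=#  (t=0,i=2, bit1=1)
  nb .....: next=#  (t=0,i=1, bit0=1)
  bits 01000001000111111001001000010011 = 1092588051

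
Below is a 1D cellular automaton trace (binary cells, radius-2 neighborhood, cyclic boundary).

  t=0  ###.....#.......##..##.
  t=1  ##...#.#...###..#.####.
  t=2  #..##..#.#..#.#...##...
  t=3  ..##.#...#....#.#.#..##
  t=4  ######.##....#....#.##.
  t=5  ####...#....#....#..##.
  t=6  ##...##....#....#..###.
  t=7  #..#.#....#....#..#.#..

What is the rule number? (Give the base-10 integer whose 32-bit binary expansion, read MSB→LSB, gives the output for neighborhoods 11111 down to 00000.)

2262491205

  ##### -> #   bit 31 = 1  t=4,i=2
  ####. -> .   bit 30 = 0  t=1,i=20
  ###.# -> .   bit 29 = 0  t=1,i=21
  ###.. -> .   bit 28 = 0  t=0,i=2
  ##.## -> .   bit 27 = 0  t=0,i=22
  ##.#. -> #   bit 26 = 1  t=3,i=4
  ##..# -> #   bit 25 = 1  t=0,i=18
  ##... -> .   bit 24 = 0  t=0,i=3
  #.### -> #   bit 23 = 1  t=0,i=0
  #.##. -> #   bit 22 = 1  t=1,i=0
  #.#.# -> .   bit 21 = 0  t=3,i=16
  #.#.. -> #   bit 20 = 1  t=1,i=7
  #..## -> #   bit 19 = 1  t=0,i=19
  #..#. -> .   bit 18 = 0  t=1,i=15
  #...# -> #   bit 17 = 1  t=1,i=3
  #.... -> .   bit 16 = 0  t=0,i=4
  .#### -> #   bit 15 = 1  t=1,i=19
  .###. -> #   bit 14 = 1  t=0,i=1
  .##.# -> #   bit 13 = 1  t=0,i=21
  .##.. -> .   bit 12 = 0  t=0,i=17
  .#.## -> .   bit 11 = 0  t=1,i=17
  .#.#. -> .   bit 10 = 0  t=1,i=6
  .#..# -> .   bit 9 = 0  t=2,i=1
  .#... -> .   bit 8 = 0  t=0,i=9
  ..### -> .   bit 7 = 0  t=1,i=11
  ..##. -> #   bit 6 = 1  t=0,i=16
  ..#.# -> .   bit 5 = 0  t=1,i=5
  ..#.. -> .   bit 4 = 0  t=0,i=8
  ...## -> .   bit 3 = 0  t=0,i=15
  ...#. -> #   bit 2 = 1  t=0,i=7
  ....# -> .   bit 1 = 0  t=0,i=6
  ..... -> #   bit 0 = 1  t=0,i=5
  bits 10000110110110101110000001000101 = 2262491205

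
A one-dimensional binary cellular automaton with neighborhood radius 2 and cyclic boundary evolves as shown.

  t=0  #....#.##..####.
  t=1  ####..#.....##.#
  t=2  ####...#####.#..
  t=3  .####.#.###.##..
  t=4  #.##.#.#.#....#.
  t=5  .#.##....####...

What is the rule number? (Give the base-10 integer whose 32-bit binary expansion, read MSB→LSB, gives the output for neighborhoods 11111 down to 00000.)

  ##### -> #   bit 31 = 1  t=1,i=1
  ####. -> #   bit 30 = 1  t=0,i=13
  ###.# -> .   bit 29 = 0  t=0,i=14
  ###.. -> #   bit 28 = 1  t=1,i=3
  ##.## -> .   bit 27 = 0  t=1,i=14
  ##.#. -> #   bit 26 = 1  t=0,i=15
  ##..# -> .   bit 25 = 0  t=0,i=9
  ##... -> #   bit 24 = 1  t=2,i=4
  #.### -> .   bit 23 = 0  t=1,i=15
  #.##. -> .   bit 22 = 0  t=0,i=7
  #.#.# -> .   bit 21 = 0  t=3,i=6
  #.#.. -> #   bit 20 = 1  t=0,i=0
  #..## -> .   bit 19 = 0  t=0,i=10
  #..#. -> .   bit 18 = 0  t=1,i=5
  #...# -> .   bit 17 = 0  t=2,i=5
  #.... -> #   bit 16 = 1  t=0,i=2
  .#### -> #   bit 15 = 1  t=0,i=12
  .###. -> #   bit 14 = 1  t=3,i=9
  .##.# -> #   bit 13 = 1  t=1,i=13
  .##.. -> .   bit 12 = 0  t=0,i=8
  .#.## -> #   bit 11 = 1  t=0,i=6
  .#.#. -> .   bit 10 = 0  t=4,i=6
  .#..# -> .   bit 9 = 0  t=2,i=14
  .#... -> #   bit 8 = 1  t=0,i=1
  ..### -> .   bit 7 = 0  t=0,i=11
  ..##. -> .   bit 6 = 0  t=1,i=12
  ..#.# -> .   bit 5 = 0  t=0,i=5
  ..#.. -> .   bit 4 = 0  t=1,i=6
  ...## -> #   bit 3 = 1  t=1,i=11
  ...#. -> .   bit 2 = 0  t=0,i=4
  ....# -> #   bit 1 = 1  t=0,i=3
  ..... -> #   bit 0 = 1  t=1,i=9
  bits 11010101000100011110100100001011 = 3574720779

3574720779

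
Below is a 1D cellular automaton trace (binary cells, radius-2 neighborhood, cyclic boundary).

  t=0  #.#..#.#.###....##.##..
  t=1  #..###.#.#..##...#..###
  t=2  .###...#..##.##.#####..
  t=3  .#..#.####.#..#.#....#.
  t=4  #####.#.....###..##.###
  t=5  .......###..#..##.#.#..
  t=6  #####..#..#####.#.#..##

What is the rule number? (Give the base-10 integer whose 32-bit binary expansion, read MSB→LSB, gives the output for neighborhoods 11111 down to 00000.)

61682613

  [31] ##### => .  t=2,i=18
  [30] ####. => .  t=1,i=22
  [29] ###.# => .  t=1,i=5
  [28] ###.. => .  t=0,i=11
  [27] ##.## => .  t=0,i=18
  [26] ##.#. => .  t=1,i=6
  [25] ##..# => #  t=0,i=21
  [24] ##... => #  t=0,i=12
  [23] #.### => #  t=0,i=9
  [22] #.##. => .  t=0,i=19
  [21] #.#.# => #  t=0,i=7
  [20] #.#.. => .  t=0,i=2
  [19] #..## => #  t=1,i=2
  [18] #..#. => #  t=0,i=4
  [17] #...# => .  t=1,i=15
  [16] #.... => #  t=0,i=13
  [15] .#### => .  t=1,i=21
  [14] .###. => .  t=0,i=10
  [13] .##.# => #  t=0,i=17
  [12] .##.. => #  t=0,i=20
  [11] .#.## => .  t=0,i=8
  [10] .#.#. => .  t=0,i=1
  [9] .#..# => #  t=0,i=3
  [8] .#... => #  t=3,i=17
  [7] ..### => #  t=1,i=3
  [6] ..##. => .  t=0,i=16
  [5] ..#.# => #  t=0,i=0
  [4] ..#.. => #  t=1,i=17
  [3] ...## => .  t=0,i=15
  [2] ...#. => #  t=1,i=16
  [1] ....# => .  t=0,i=14
  [0] ..... => #  t=4,i=9
  bits 00000011101011010011001110110101 = 61682613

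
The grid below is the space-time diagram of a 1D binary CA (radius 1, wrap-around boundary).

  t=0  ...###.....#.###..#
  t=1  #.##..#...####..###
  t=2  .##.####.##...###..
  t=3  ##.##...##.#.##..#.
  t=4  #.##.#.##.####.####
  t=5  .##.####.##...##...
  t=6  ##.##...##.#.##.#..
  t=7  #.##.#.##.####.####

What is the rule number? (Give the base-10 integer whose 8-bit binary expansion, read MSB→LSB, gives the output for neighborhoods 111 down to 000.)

  ### -> .   bit 7 = 0  t=0,i=4
  ##. -> .   bit 6 = 0  t=0,i=5
  #.# -> #   bit 5 = 1  t=0,i=12
  #.. -> #   bit 4 = 1  t=0,i=0
  .## -> #   bit 3 = 1  t=0,i=3
  .#. -> #   bit 2 = 1  t=0,i=11
  ..# -> #   bit 1 = 1  t=0,i=2
  ... -> .   bit 0 = 0  t=0,i=1
  bits 00111110 = 62

62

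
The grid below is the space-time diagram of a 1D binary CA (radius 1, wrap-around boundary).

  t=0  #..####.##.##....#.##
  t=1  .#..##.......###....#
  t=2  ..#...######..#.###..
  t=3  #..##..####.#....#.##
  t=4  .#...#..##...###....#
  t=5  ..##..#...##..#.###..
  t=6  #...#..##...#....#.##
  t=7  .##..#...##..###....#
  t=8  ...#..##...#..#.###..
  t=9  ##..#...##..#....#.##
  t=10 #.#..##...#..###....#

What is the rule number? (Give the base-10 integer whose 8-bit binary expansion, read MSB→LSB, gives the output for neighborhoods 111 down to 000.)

145

  nb ###: next=#  (t=0,i=4, bit7=1)
  nb ##.: next=.  (t=0,i=0, bit6=0)
  nb #.#: next=.  (t=0,i=7, bit5=0)
  nb #..: next=#  (t=0,i=1, bit4=1)
  nb .##: next=.  (t=0,i=3, bit3=0)
  nb .#.: next=.  (t=0,i=17, bit2=0)
  nb ..#: next=.  (t=0,i=2, bit1=0)
  nb ...: next=#  (t=0,i=14, bit0=1)
  bits 10010001 = 145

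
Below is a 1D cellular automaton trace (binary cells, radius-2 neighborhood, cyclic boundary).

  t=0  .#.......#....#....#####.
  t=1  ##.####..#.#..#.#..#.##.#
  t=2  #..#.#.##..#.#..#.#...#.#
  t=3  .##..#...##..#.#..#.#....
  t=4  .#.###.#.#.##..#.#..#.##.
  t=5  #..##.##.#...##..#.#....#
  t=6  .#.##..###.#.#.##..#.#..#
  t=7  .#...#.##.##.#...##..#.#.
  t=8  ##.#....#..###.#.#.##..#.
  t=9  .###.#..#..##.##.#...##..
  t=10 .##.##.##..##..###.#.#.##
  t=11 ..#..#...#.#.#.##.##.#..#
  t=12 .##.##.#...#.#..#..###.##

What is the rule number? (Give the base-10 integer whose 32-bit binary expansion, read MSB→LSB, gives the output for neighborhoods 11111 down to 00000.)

3350683857

  #####|#  b31=1 t=0,i=21
  ####.|#  b30=1 t=0,i=22
  ###.#|.  b29=0 t=1,i=1
  ###..|.  b28=0 t=0,i=23
  ##.##|.  b27=0 t=1,i=2
  ##.#.|#  b26=1 t=4,i=6
  ##..#|#  b25=1 t=0,i=24
  ##...|#  b24=1 t=9,i=23
  #.###|#  b23=1 t=1,i=3
  #.##.|.  b22=0 t=1,i=21
  #.#.#|#  b21=1 t=2,i=5
  #.#..|#  b20=1 t=1,i=11
  #..##|.  b19=0 t=5,i=2
  #..#.|#  b18=1 t=0,i=0
  #...#|#  b17=1 t=2,i=20
  #....|#  b16=1 t=0,i=3
  .####|.  b15=0 t=0,i=20
  .###.|#  b14=1 t=1,i=0
  .##.#|#  b13=1 t=1,i=22
  .##..|.  b12=0 t=2,i=0
  .#.##|.  b11=0 t=1,i=20
  .#.#.|.  b10=0 t=1,i=10
  .#..#|.  b9=0 t=1,i=12
  .#...|.  b8=0 t=0,i=2
  ..###|#  b7=1 t=0,i=19
  ..##.|#  b6=1 t=3,i=1
  ..#.#|.  b5=0 t=1,i=9
  ..#..|#  b4=1 t=0,i=1
  ...##|.  b3=0 t=0,i=18
  ...#.|.  b2=0 t=0,i=8
  ....#|.  b1=0 t=0,i=7
  .....|#  b0=1 t=0,i=4
  bits 11000111101101110110000011010001 = 3350683857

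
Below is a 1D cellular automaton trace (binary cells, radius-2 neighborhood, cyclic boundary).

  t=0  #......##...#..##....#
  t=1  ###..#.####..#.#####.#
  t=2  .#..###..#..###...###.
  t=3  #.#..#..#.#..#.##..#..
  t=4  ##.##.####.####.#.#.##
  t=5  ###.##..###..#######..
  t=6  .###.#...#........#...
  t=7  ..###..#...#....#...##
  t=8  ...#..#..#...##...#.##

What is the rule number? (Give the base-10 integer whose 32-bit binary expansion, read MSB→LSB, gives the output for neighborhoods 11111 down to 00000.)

  ##### -> .   bit 31 = 0  t=1,i=17
  ####. -> #   bit 30 = 1  t=1,i=1
  ###.# -> #   bit 29 = 1  t=1,i=19
  ###.. -> .   bit 28 = 0  t=1,i=2
  ##.## -> #   bit 27 = 1  t=1,i=20
  ##.#. -> #   bit 26 = 1  t=4,i=15
  ##..# -> .   bit 25 = 0  t=1,i=3
  ##... -> #   bit 24 = 1  t=0,i=1
  #.### -> .   bit 23 = 0  t=1,i=7
  #.##. -> .   bit 22 = 0  t=3,i=15
  #.#.# -> #   bit 21 = 1  t=4,i=16
  #.#.. -> .   bit 20 = 0  t=3,i=2
  #..## -> .   bit 19 = 0  t=0,i=14
  #..#. -> #   bit 18 = 1  t=1,i=4
  #...# -> #   bit 17 = 1  t=0,i=10
  #.... -> #   bit 16 = 1  t=0,i=2
  .#### -> .   bit 15 = 0  t=1,i=0
  .###. -> #   bit 14 = 1  t=2,i=5
  .##.# -> #   bit 13 = 1  t=4,i=4
  .##.. -> #   bit 12 = 1  t=0,i=0
  .#.## -> #   bit 11 = 1  t=1,i=6
  .#.#. -> #   bit 10 = 1  t=3,i=1
  .#..# -> #   bit 9 = 1  t=0,i=13
  .#... -> .   bit 8 = 0  t=6,i=6
  ..### -> .   bit 7 = 0  t=2,i=4
  ..##. -> #   bit 6 = 1  t=0,i=7
  ..#.# -> #   bit 5 = 1  t=1,i=5
  ..#.. -> .   bit 4 = 0  t=0,i=12
  ...## -> .   bit 3 = 0  t=0,i=6
  ...#. -> .   bit 2 = 0  t=0,i=11
  ....# -> #   bit 1 = 1  t=0,i=5
  ..... -> .   bit 0 = 0  t=0,i=3
  bits 01101101001001110111111001100010 = 1831304802

1831304802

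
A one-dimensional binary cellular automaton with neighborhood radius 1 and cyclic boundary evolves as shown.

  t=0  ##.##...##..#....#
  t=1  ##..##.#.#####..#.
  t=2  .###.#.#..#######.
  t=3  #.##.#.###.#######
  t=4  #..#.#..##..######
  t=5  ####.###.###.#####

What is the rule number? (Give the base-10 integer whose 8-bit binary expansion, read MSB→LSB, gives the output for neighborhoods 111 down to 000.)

  nb ###: next=#  (t=0,i=0, bit7=1)
  nb ##.: next=#  (t=0,i=1, bit6=1)
  nb #.#: next=.  (t=0,i=2, bit5=0)
  nb #..: next=#  (t=0,i=5, bit4=1)
  nb .##: next=.  (t=0,i=3, bit3=0)
  nb .#.: next=#  (t=0,i=12, bit2=1)
  nb ..#: next=#  (t=0,i=7, bit1=1)
  nb ...: next=.  (t=0,i=6, bit0=0)
  bits 11010110 = 214

214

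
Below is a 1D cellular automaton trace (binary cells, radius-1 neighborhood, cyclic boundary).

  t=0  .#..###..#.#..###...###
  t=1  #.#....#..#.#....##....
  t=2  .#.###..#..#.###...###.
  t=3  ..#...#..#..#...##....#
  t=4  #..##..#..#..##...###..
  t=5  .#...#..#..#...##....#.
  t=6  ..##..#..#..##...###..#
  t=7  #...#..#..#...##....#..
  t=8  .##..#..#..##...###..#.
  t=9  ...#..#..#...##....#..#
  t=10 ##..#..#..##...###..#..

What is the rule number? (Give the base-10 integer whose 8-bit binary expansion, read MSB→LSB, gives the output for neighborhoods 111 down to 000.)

49

  ###|.  b7=0 t=0,i=5
  ##.|.  b6=0 t=0,i=6
  #.#|#  b5=1 t=0,i=0
  #..|#  b4=1 t=0,i=2
  .##|.  b3=0 t=0,i=4
  .#.|.  b2=0 t=0,i=1
  ..#|.  b1=0 t=0,i=3
  ...|#  b0=1 t=0,i=18
  bits 00110001 = 49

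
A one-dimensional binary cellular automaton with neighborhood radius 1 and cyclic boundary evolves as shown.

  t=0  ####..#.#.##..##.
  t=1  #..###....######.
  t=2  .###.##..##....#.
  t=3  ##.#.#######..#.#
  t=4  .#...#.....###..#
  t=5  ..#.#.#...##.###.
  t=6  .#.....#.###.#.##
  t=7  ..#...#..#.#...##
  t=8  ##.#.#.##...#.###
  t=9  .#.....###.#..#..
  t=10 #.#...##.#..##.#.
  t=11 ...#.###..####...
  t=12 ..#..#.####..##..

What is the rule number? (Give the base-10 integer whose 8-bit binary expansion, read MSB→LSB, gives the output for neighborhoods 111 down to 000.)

  ###|.  b7=0 t=0,i=1
  ##.|#  b6=1 t=0,i=3
  #.#|.  b5=0 t=0,i=7
  #..|#  b4=1 t=0,i=4
  .##|#  b3=1 t=0,i=0
  .#.|.  b2=0 t=0,i=6
  ..#|#  b1=1 t=0,i=5
  ...|.  b0=0 t=1,i=7
  bits 01011010 = 90

90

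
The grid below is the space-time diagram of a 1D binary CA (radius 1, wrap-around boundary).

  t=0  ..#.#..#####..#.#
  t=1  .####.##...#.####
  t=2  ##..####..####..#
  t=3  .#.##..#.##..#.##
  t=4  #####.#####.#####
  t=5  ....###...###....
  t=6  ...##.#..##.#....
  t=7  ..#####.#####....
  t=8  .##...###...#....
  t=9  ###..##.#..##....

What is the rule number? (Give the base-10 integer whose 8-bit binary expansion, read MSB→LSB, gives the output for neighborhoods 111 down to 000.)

110

  ### -> .   bit 7 = 0  t=0,i=8
  ##. -> #   bit 6 = 1  t=0,i=11
  #.# -> #   bit 5 = 1  t=0,i=3
  #.. -> .   bit 4 = 0  t=0,i=0
  .## -> #   bit 3 = 1  t=0,i=7
  .#. -> #   bit 2 = 1  t=0,i=2
  ..# -> #   bit 1 = 1  t=0,i=1
  ... -> .   bit 0 = 0  t=1,i=9
  bits 01101110 = 110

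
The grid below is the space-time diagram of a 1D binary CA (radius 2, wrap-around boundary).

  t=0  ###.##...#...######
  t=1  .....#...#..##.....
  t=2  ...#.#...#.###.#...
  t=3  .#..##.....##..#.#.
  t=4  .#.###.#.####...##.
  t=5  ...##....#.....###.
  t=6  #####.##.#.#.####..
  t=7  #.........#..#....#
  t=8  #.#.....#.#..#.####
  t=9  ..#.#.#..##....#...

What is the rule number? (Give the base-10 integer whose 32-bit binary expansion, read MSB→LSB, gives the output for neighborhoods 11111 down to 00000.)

  [31] ##### => .  t=0,i=0
  [30] ####. => .  t=0,i=1
  [29] ###.# => .  t=0,i=2
  [28] ###.. => .  t=4,i=12
  [27] ##.## => .  t=0,i=3
  [26] ##.#. => .  t=2,i=14
  [25] ##..# => .  t=3,i=13
  [24] ##... => .  t=0,i=6
  [23] #.### => #  t=2,i=11
  [22] #.##. => .  t=0,i=4
  [21] #.#.# => .  t=4,i=7
  [20] #.#.. => #  t=2,i=5
  [19] #..## => #  t=1,i=11
  [18] #..#. => .  t=3,i=0
  [17] #...# => .  t=0,i=7
  [16] #.... => #  t=1,i=15
  [15] .#### => .  t=0,i=14
  [14] .###. => #  t=2,i=12
  [13] .##.# => .  t=6,i=7
  [12] .##.. => #  t=0,i=5
  [11] .#.## => .  t=2,i=10
  [10] .#.#. => #  t=2,i=4
  [9] .#..# => .  t=1,i=10
  [8] .#... => .  t=0,i=10
  [7] ..### => #  t=0,i=13
  [6] ..##. => #  t=1,i=12
  [5] ..#.# => .  t=2,i=3
  [4] ..#.. => #  t=0,i=9
  [3] ...## => #  t=0,i=12
  [2] ...#. => .  t=0,i=8
  [1] ....# => #  t=1,i=3
  [0] ..... => .  t=1,i=0
  bits 00000000100110010101010011011010 = 10048730

10048730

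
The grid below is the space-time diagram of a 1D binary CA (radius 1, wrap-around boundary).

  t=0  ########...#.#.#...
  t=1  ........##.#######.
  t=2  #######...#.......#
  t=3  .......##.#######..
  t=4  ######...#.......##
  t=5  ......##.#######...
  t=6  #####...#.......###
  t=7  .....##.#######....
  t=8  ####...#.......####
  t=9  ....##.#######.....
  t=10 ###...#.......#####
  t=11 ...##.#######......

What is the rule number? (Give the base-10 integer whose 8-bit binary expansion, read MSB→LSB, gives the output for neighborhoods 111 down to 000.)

53

  ###|.  b7=0 t=0,i=1
  ##.|.  b6=0 t=0,i=7
  #.#|#  b5=1 t=0,i=12
  #..|#  b4=1 t=0,i=8
  .##|.  b3=0 t=0,i=0
  .#.|#  b2=1 t=0,i=11
  ..#|.  b1=0 t=0,i=10
  ...|#  b0=1 t=0,i=9
  bits 00110101 = 53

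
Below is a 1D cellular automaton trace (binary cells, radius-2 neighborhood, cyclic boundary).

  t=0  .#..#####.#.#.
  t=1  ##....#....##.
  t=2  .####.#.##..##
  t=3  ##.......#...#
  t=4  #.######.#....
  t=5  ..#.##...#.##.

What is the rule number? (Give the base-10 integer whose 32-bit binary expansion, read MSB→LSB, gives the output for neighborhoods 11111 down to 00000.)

  [31] ##### => #  t=0,i=6
  [30] ####. => .  t=0,i=7
  [29] ###.# => .  t=0,i=8
  [28] ###.. => .  t=3,i=1
  [27] ##.## => #  t=1,i=13
  [26] ##.#. => .  t=0,i=9
  [25] ##..# => .  t=2,i=10
  [24] ##... => #  t=1,i=2
  [23] #.### => #  t=2,i=1
  [22] #.##. => .  t=1,i=0
  [21] #.#.# => .  t=0,i=10
  [20] #.#.. => #  t=0,i=12
  [19] #..## => .  t=0,i=3
  [18] #..#. => #  t=0,i=0
  [17] #...# => .  t=3,i=11
  [16] #.... => #  t=1,i=3
  [15] .#### => .  t=0,i=5
  [14] .###. => #  t=3,i=0
  [13] .##.# => #  t=1,i=12
  [12] .##.. => #  t=1,i=1
  [11] .#.## => .  t=2,i=7
  [10] .#.#. => #  t=0,i=11
  [9] .#..# => .  t=0,i=2
  [8] .#... => .  t=1,i=7
  [7] ..### => .  t=0,i=4
  [6] ..##. => .  t=1,i=11
  [5] ..#.# => .  t=4,i=0
  [4] ..#.. => #  t=0,i=1
  [3] ...## => .  t=1,i=10
  [2] ...#. => .  t=1,i=5
  [1] ....# => #  t=1,i=4
  [0] ..... => #  t=3,i=4
  bits 10001001100101010111010000010011 = 2308273171

2308273171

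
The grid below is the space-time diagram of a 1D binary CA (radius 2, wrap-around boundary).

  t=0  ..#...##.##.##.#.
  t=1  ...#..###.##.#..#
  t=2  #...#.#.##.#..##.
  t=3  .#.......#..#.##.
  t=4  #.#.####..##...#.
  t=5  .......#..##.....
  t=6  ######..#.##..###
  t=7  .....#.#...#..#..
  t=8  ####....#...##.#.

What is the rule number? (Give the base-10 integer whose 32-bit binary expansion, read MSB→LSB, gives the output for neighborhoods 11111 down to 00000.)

  #####|.  b31=0 t=6,i=0
  ####.|.  b30=0 t=4,i=6
  ###.#|#  b29=1 t=1,i=8
  ###..|#  b28=1 t=4,i=7
  ##.##|#  b27=1 t=0,i=8
  ##.#.|.  b26=0 t=0,i=14
  ##..#|.  b25=0 t=3,i=16
  ##...|.  b24=0 t=4,i=12
  #.###|.  b23=0 t=4,i=4
  #.##.|.  b22=0 t=0,i=9
  #.#.#|.  b21=0 t=2,i=6
  #.#..|.  b20=0 t=0,i=15
  #..##|.  b19=0 t=1,i=5
  #..#.|#  b18=1 t=1,i=15
  #...#|.  b17=0 t=0,i=0
  #....|.  b16=0 t=3,i=3
  .####|.  b15=0 t=4,i=5
  .###.|.  b14=0 t=1,i=7
  .##.#|#  b13=1 t=0,i=7
  .##..|#  b12=1 t=3,i=15
  .#.##|.  b11=0 t=2,i=7
  .#.#.|.  b10=0 t=2,i=5
  .#..#|#  b9=1 t=1,i=4
  .#...|#  b8=1 t=0,i=3
  ..###|#  b7=1 t=1,i=6
  ..##.|#  b6=1 t=0,i=6
  ..#.#|.  b5=0 t=2,i=4
  ..#..|.  b4=0 t=0,i=2
  ...##|.  b3=0 t=0,i=5
  ...#.|.  b2=0 t=0,i=1
  ....#|#  b1=1 t=3,i=7
  .....|#  b0=1 t=3,i=4
  bits 00111000000001000011001111000011 = 939799491

939799491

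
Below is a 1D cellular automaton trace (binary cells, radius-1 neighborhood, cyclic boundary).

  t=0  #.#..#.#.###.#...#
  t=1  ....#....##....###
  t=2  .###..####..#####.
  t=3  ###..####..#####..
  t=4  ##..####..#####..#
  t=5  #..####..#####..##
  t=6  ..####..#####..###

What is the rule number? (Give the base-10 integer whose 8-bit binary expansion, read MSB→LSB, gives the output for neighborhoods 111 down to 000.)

139

  [7] ### => #  t=0,i=10
  [6] ##. => .  t=0,i=0
  [5] #.# => .  t=0,i=1
  [4] #.. => .  t=0,i=3
  [3] .## => #  t=0,i=9
  [2] .#. => .  t=0,i=2
  [1] ..# => #  t=0,i=4
  [0] ... => #  t=0,i=15
  bits 10001011 = 139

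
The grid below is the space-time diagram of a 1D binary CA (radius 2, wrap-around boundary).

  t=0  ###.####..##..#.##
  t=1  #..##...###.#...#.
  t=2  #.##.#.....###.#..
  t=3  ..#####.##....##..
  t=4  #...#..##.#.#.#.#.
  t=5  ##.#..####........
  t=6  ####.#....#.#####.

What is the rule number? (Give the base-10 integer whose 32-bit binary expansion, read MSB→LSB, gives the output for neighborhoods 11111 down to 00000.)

2413306183

  ##### -> #   bit 31 = 1  t=0,i=0
  ####. -> .   bit 30 = 0  t=0,i=1
  ###.# -> .   bit 29 = 0  t=0,i=2
  ###.. -> .   bit 28 = 0  t=0,i=7
  ##.## -> #   bit 27 = 1  t=0,i=3
  ##.#. -> #   bit 26 = 1  t=1,i=11
  ##..# -> #   bit 25 = 1  t=0,i=8
  ##... -> #   bit 24 = 1  t=1,i=5
  #.### -> #   bit 23 = 1  t=0,i=4
  #.##. -> #   bit 22 = 1  t=2,i=2
  #.#.# -> .   bit 21 = 0  t=4,i=10
  #.#.. -> #   bit 20 = 1  t=1,i=0
  #..## -> #   bit 19 = 1  t=0,i=9
  #..#. -> .   bit 18 = 0  t=0,i=13
  #...# -> .   bit 17 = 0  t=1,i=6
  #.... -> .   bit 16 = 0  t=2,i=7
  .#### -> .   bit 15 = 0  t=0,i=5
  .###. -> .   bit 14 = 0  t=1,i=9
  .##.# -> #   bit 13 = 1  t=2,i=3
  .##.. -> .   bit 12 = 0  t=0,i=11
  .#.## -> .   bit 11 = 0  t=0,i=15
  .#.#. -> .   bit 10 = 0  t=1,i=17
  .#..# -> .   bit 9 = 0  t=1,i=1
  .#... -> #   bit 8 = 1  t=1,i=13
  ..### -> .   bit 7 = 0  t=1,i=8
  ..##. -> #   bit 6 = 1  t=0,i=10
  ..#.# -> .   bit 5 = 0  t=0,i=14
  ..#.. -> .   bit 4 = 0  t=4,i=4
  ...## -> .   bit 3 = 0  t=1,i=7
  ...#. -> #   bit 2 = 1  t=1,i=15
  ....# -> #   bit 1 = 1  t=2,i=9
  ..... -> #   bit 0 = 1  t=2,i=8
  bits 10001111110110000010000101000111 = 2413306183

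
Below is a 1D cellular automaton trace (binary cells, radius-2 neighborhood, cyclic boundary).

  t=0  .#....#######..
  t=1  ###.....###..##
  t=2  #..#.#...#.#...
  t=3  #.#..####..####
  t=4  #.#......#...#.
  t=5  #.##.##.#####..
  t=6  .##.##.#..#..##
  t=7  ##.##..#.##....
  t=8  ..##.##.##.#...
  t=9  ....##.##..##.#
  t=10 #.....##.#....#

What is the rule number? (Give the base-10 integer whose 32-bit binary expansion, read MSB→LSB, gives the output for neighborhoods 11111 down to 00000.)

2876655893

  ##### -> #   bit 31 = 1  t=0,i=8
  ####. -> .   bit 30 = 0  t=0,i=11
  ###.# -> #   bit 29 = 1  t=3,i=0
  ###.. -> .   bit 28 = 0  t=0,i=12
  ##.## -> #   bit 27 = 1  t=5,i=4
  ##.#. -> .   bit 26 = 0  t=3,i=1
  ##..# -> #   bit 25 = 1  t=1,i=11
  ##... -> #   bit 24 = 1  t=0,i=13
  #.### -> .   bit 23 = 0  t=5,i=8
  #.##. -> #   bit 22 = 1  t=5,i=2
  #.#.# -> #   bit 21 = 1  t=4,i=0
  #.#.. -> #   bit 20 = 1  t=2,i=5
  #..## -> .   bit 19 = 0  t=1,i=12
  #..#. -> #   bit 18 = 1  t=2,i=2
  #...# -> #   bit 17 = 1  t=0,i=14
  #.... -> .   bit 16 = 0  t=0,i=3
  .#### -> .   bit 15 = 0  t=0,i=7
  .###. -> #   bit 14 = 1  t=1,i=9
  .##.# -> .   bit 13 = 0  t=5,i=3
  .##.. -> .   bit 12 = 0  t=7,i=4
  .#.## -> #   bit 11 = 1  t=5,i=1
  .#.#. -> .   bit 10 = 0  t=2,i=4
  .#..# -> .   bit 9 = 0  t=2,i=1
  .#... -> #   bit 8 = 1  t=0,i=2
  ..### -> .   bit 7 = 0  t=0,i=6
  ..##. -> .   bit 6 = 0  t=6,i=13
  ..#.# -> .   bit 5 = 0  t=2,i=3
  ..#.. -> #   bit 4 = 1  t=0,i=1
  ...## -> .   bit 3 = 0  t=0,i=5
  ...#. -> #   bit 2 = 1  t=0,i=0
  ....# -> .   bit 1 = 0  t=0,i=4
  ..... -> #   bit 0 = 1  t=1,i=5
  bits 10101011011101100100100100010101 = 2876655893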